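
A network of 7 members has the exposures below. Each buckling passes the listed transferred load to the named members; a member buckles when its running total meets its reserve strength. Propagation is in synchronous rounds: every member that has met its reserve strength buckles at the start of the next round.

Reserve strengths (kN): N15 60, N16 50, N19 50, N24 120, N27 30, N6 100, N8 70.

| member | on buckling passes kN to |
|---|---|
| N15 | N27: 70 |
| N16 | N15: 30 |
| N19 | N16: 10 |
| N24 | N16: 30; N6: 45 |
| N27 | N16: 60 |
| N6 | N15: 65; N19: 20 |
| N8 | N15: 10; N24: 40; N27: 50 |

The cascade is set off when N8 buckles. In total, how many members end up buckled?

3

Round 1 — N8 buckles (initial).
  N15: +10 → 10 < 60
  N24: +40 → 40 < 120
  N27: +50 → 50 ≥ 30
Round 2 — N27 buckles.
  N16: +60 → 60 ≥ 50
Round 3 — N16 buckles.
  N15: +30 → 40 < 60
No further bucklings.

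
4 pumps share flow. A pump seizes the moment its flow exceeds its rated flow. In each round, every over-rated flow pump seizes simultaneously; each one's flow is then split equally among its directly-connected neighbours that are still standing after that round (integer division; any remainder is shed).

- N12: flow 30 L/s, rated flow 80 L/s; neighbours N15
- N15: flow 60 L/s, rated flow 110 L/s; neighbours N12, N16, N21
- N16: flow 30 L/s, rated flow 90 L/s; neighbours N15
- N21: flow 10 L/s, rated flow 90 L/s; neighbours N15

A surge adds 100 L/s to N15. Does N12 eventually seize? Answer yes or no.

yes

Round 1 — N15 at 160 > 110. N15 seizes.
  N15 sheds 160 L/s to N12, N16, N21: 53 each (1 lost).
    N12: 30+53 = 83 > 80
    N16: 30+53 = 83 ≤ 90
    N21: 10+53 = 63 ≤ 90
Round 2 — N12 seizes.
  N12 sheds 83 L/s: no online neighbours, lost.
No further seizures.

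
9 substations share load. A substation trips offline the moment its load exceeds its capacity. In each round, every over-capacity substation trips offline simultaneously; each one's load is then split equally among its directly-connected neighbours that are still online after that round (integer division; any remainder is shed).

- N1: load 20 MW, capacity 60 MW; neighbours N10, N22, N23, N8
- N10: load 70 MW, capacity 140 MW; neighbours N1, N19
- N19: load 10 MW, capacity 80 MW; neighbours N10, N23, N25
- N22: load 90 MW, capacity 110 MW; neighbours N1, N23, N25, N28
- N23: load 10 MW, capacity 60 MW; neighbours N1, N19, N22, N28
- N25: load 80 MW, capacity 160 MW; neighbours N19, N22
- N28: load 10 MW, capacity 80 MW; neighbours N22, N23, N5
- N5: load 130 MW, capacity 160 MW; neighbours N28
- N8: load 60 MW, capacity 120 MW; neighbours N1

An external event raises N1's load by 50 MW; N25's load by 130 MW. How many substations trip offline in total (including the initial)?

Round 1 — N1 at 70 > 60; N25 at 210 > 160. N1, N25 trip offline.
  N1 sheds 70 MW to N10, N22, N23, N8: 17 each (2 lost).
    N10: 70+17 = 87 ≤ 140
    N22: 90+17 = 107 ≤ 110
    N23: 10+17 = 27 ≤ 60
    N8: 60+17 = 77 ≤ 120
  N25 sheds 210 MW to N19, N22: 105 each.
    N19: 10+105 = 115 > 80
    N22: 107+105 = 212 > 110
Round 2 — N19, N22 trip offline.
  N19 sheds 115 MW to N10, N23: 57 each (1 lost).
    N10: 87+57 = 144 > 140
    N23: 27+57 = 84 > 60
  N22 sheds 212 MW to N23, N28: 106 each.
    N23: 84+106 = 190 > 60
    N28: 10+106 = 116 > 80
Round 3 — N10, N23, N28 trip offline.
  N10 sheds 144 MW: no online neighbours, lost.
  N23 sheds 190 MW: no online neighbours, lost.
  N28 sheds 116 MW to N5: 116 each.
    N5: 130+116 = 246 > 160
Round 4 — N5 trips offline.
  N5 sheds 246 MW: no online neighbours, lost.
No further trips.

8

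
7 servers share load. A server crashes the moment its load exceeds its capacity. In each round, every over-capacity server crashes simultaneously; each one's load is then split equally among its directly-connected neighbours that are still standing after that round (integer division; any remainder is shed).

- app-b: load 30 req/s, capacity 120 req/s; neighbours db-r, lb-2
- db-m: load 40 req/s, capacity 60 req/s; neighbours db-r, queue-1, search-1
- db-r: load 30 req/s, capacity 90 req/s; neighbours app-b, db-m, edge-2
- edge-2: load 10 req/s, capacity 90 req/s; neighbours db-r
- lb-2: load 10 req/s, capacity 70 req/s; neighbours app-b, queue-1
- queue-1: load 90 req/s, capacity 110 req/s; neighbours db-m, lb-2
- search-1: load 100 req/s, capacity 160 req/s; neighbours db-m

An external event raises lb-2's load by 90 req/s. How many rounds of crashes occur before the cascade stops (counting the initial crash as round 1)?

5

Round 1 — lb-2 at 100 > 70. lb-2 crashes.
  lb-2 sheds 100 req/s to app-b, queue-1: 50 each.
    app-b: 30+50 = 80 ≤ 120
    queue-1: 90+50 = 140 > 110
Round 2 — queue-1 crashes.
  queue-1 sheds 140 req/s to db-m: 140 each.
    db-m: 40+140 = 180 > 60
Round 3 — db-m crashes.
  db-m sheds 180 req/s to db-r, search-1: 90 each.
    db-r: 30+90 = 120 > 90
    search-1: 100+90 = 190 > 160
Round 4 — db-r, search-1 crash.
  db-r sheds 120 req/s to app-b, edge-2: 60 each.
    app-b: 80+60 = 140 > 120
    edge-2: 10+60 = 70 ≤ 90
  search-1 sheds 190 req/s: no online neighbours, lost.
Round 5 — app-b crashes.
  app-b sheds 140 req/s: no online neighbours, lost.
No further crashes.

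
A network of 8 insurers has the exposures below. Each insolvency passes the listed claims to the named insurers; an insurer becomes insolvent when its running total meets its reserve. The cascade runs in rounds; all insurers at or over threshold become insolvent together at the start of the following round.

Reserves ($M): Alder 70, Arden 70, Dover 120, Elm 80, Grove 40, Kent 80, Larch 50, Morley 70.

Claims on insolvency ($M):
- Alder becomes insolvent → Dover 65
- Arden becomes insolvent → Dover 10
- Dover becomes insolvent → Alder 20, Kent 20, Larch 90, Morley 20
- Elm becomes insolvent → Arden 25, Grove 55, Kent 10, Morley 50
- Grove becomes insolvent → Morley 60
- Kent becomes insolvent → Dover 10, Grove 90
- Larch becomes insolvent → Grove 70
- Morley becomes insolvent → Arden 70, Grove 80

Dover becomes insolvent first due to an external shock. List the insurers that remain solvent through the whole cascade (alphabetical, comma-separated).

Alder, Elm, Kent

Round 1 — Dover becomes insolvent (initial).
  Alder: +20 → 20 < 70
  Kent: +20 → 20 < 80
  Larch: +90 → 90 ≥ 50
  Morley: +20 → 20 < 70
Round 2 — Larch becomes insolvent.
  Grove: +70 → 70 ≥ 40
Round 3 — Grove becomes insolvent.
  Morley: +60 → 80 ≥ 70
Round 4 — Morley becomes insolvent.
  Arden: +70 → 70 ≥ 70
Round 5 — Arden becomes insolvent.
No further insolvencies.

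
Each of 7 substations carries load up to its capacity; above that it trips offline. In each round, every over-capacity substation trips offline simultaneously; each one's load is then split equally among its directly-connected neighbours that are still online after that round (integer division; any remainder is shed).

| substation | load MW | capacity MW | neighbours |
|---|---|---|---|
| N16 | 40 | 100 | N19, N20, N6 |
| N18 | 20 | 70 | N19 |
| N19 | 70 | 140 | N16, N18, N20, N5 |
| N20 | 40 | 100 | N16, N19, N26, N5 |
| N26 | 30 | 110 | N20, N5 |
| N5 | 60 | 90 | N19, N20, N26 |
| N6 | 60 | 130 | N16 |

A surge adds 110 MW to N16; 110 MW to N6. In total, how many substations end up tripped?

Round 1 — N16 at 150 > 100; N6 at 170 > 130. N16, N6 trip offline.
  N16 sheds 150 MW to N19, N20: 75 each.
    N19: 70+75 = 145 > 140
    N20: 40+75 = 115 > 100
  N6 sheds 170 MW: no online neighbours, lost.
Round 2 — N19, N20 trip offline.
  N19 sheds 145 MW to N18, N5: 72 each (1 lost).
    N18: 20+72 = 92 > 70
    N5: 60+72 = 132 > 90
  N20 sheds 115 MW to N26, N5: 57 each (1 lost).
    N26: 30+57 = 87 ≤ 110
    N5: 132+57 = 189 > 90
Round 3 — N18, N5 trip offline.
  N18 sheds 92 MW: no online neighbours, lost.
  N5 sheds 189 MW to N26: 189 each.
    N26: 87+189 = 276 > 110
Round 4 — N26 trips offline.
  N26 sheds 276 MW: no online neighbours, lost.
No further trips.

7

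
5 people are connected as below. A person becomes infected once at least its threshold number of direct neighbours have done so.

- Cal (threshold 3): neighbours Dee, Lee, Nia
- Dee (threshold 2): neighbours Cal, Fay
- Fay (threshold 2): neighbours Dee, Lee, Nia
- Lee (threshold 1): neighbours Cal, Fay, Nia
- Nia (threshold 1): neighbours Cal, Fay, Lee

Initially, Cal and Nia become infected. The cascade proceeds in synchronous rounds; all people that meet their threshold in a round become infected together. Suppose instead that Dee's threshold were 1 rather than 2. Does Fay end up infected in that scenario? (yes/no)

With Dee's threshold at 1:
Round 1 — Cal, Nia become infected (initial).
Round 2 — checking thresholds:
  Dee: 1 of 2 neighbours ≥ 1, becomes infected.
  Fay: 1 of 3 neighbours < 2, not yet.
  Lee: 2 of 3 neighbours ≥ 1, becomes infected.
Round 3 — checking thresholds:
  Fay: 3 of 3 neighbours ≥ 2, becomes infected.
Round 4 — no new infections; cascade stops.

yes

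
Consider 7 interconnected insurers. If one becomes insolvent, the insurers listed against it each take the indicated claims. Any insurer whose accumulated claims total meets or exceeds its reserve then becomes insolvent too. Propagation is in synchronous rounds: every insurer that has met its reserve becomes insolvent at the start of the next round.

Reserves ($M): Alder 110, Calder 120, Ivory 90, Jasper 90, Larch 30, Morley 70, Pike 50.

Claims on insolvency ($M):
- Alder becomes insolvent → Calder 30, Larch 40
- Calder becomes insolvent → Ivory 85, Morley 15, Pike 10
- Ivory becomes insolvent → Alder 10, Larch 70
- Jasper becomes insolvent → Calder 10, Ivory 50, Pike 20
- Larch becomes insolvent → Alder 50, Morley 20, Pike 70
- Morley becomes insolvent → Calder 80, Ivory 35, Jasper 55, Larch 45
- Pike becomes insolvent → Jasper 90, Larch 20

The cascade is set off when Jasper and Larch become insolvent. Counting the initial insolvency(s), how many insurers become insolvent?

3

Round 1 — Jasper, Larch become insolvent (initial).
  Alder: +50 → 50 < 110
  Calder: +10 → 10 < 120
  Ivory: +50 → 50 < 90
  Morley: +20 → 20 < 70
  Pike: +20+70 → 90 ≥ 50
Round 2 — Pike becomes insolvent.
No further insolvencies.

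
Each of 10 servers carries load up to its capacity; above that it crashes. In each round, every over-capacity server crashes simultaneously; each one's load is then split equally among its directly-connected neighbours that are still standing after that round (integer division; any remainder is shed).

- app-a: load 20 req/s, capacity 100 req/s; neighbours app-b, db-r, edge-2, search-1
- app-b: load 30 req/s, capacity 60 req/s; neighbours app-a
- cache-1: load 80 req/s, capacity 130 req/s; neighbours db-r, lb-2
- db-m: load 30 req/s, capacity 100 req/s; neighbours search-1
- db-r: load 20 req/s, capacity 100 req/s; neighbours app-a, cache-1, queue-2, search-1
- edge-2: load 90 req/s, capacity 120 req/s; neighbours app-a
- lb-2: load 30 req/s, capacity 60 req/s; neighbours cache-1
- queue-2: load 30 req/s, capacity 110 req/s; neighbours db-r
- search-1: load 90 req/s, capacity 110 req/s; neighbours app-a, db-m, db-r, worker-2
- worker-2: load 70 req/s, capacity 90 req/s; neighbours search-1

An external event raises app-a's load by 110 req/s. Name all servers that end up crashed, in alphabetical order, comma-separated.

app-a, app-b, edge-2, search-1, worker-2

Round 1 — app-a at 130 > 100. app-a crashes.
  app-a sheds 130 req/s to app-b, db-r, edge-2, search-1: 32 each (2 lost).
    app-b: 30+32 = 62 > 60
    db-r: 20+32 = 52 ≤ 100
    edge-2: 90+32 = 122 > 120
    search-1: 90+32 = 122 > 110
Round 2 — app-b, edge-2, search-1 crash.
  app-b sheds 62 req/s: no online neighbours, lost.
  edge-2 sheds 122 req/s: no online neighbours, lost.
  search-1 sheds 122 req/s to db-m, db-r, worker-2: 40 each (2 lost).
    db-m: 30+40 = 70 ≤ 100
    db-r: 52+40 = 92 ≤ 100
    worker-2: 70+40 = 110 > 90
Round 3 — worker-2 crashes.
  worker-2 sheds 110 req/s: no online neighbours, lost.
No further crashes.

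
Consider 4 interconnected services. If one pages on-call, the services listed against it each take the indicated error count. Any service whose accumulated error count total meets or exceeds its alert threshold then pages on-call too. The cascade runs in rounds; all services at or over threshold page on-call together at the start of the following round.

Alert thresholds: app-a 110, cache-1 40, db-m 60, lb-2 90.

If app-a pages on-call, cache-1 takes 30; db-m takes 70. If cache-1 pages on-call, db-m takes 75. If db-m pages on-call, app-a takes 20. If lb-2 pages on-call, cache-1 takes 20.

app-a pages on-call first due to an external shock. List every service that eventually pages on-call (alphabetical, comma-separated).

app-a, db-m

Round 1 — app-a pages on-call (initial).
  cache-1: +30 → 30 < 40
  db-m: +70 → 70 ≥ 60
Round 2 — db-m pages on-call.
No further pages.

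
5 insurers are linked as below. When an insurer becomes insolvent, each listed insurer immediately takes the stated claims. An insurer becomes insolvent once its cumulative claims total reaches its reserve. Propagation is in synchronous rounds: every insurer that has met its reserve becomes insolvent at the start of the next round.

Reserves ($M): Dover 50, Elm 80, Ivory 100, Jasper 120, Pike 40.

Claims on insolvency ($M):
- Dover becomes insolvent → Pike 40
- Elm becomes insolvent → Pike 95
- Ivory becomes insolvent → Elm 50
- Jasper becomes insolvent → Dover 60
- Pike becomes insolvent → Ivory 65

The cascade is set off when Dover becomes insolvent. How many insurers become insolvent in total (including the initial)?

2

Round 1 — Dover becomes insolvent (initial).
  Pike: +40 → 40 ≥ 40
Round 2 — Pike becomes insolvent.
  Ivory: +65 → 65 < 100
No further insolvencies.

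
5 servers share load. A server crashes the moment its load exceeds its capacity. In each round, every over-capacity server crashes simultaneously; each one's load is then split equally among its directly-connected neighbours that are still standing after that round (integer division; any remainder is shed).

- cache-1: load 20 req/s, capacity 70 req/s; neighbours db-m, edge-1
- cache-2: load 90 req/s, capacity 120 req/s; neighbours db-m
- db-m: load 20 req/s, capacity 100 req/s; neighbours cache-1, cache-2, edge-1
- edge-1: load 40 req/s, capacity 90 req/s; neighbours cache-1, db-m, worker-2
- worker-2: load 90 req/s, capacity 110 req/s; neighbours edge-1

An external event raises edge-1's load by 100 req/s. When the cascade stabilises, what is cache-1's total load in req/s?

Round 1 — edge-1 at 140 > 90. edge-1 crashes.
  edge-1 sheds 140 req/s to cache-1, db-m, worker-2: 46 each (2 lost).
    cache-1: 20+46 = 66 ≤ 70
    db-m: 20+46 = 66 ≤ 100
    worker-2: 90+46 = 136 > 110
Round 2 — worker-2 crashes.
  worker-2 sheds 136 req/s: no online neighbours, lost.
No further crashes.

66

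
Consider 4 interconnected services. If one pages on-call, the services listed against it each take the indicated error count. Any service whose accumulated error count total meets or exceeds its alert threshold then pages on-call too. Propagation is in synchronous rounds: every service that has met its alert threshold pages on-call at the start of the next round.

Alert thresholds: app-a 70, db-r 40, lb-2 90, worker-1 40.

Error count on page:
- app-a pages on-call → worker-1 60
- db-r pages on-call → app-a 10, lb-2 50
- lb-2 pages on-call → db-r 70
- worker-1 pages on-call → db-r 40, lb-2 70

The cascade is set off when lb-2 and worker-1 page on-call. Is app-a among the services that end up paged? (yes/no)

Round 1 — lb-2, worker-1 page on-call (initial).
  db-r: +70+40 → 110 ≥ 40
Round 2 — db-r pages on-call.
  app-a: +10 → 10 < 70
No further pages.

no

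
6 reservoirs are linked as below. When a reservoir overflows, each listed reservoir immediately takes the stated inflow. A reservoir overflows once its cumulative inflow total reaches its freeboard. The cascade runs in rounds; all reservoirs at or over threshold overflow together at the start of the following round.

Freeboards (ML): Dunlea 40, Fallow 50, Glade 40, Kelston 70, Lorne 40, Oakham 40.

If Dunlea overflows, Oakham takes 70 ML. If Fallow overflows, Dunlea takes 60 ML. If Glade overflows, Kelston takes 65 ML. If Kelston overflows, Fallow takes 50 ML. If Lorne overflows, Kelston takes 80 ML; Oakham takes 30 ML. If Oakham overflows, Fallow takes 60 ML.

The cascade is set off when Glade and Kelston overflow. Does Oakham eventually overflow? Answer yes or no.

yes

Round 1 — Glade, Kelston overflow (initial).
  Fallow: +50 → 50 ≥ 50
Round 2 — Fallow overflows.
  Dunlea: +60 → 60 ≥ 40
Round 3 — Dunlea overflows.
  Oakham: +70 → 70 ≥ 40
Round 4 — Oakham overflows.
No further overflows.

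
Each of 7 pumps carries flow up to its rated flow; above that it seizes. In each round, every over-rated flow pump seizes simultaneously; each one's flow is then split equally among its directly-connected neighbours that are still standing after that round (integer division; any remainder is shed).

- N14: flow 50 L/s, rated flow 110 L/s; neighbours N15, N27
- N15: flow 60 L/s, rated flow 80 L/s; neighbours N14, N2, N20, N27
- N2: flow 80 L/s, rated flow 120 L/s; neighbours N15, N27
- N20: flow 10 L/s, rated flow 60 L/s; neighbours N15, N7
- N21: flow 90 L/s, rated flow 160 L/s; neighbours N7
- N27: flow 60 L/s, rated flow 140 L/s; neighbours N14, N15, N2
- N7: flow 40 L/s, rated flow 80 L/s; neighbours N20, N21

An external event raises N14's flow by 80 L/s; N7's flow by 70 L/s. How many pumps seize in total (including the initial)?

Round 1 — N14 at 130 > 110; N7 at 110 > 80. N14, N7 seize.
  N14 sheds 130 L/s to N15, N27: 65 each.
    N15: 60+65 = 125 > 80
    N27: 60+65 = 125 ≤ 140
  N7 sheds 110 L/s to N20, N21: 55 each.
    N20: 10+55 = 65 > 60
    N21: 90+55 = 145 ≤ 160
Round 2 — N15, N20 seize.
  N15 sheds 125 L/s to N2, N27: 62 each (1 lost).
    N2: 80+62 = 142 > 120
    N27: 125+62 = 187 > 140
  N20 sheds 65 L/s: no online neighbours, lost.
Round 3 — N2, N27 seize.
  N2 sheds 142 L/s: no online neighbours, lost.
  N27 sheds 187 L/s: no online neighbours, lost.
No further seizures.

6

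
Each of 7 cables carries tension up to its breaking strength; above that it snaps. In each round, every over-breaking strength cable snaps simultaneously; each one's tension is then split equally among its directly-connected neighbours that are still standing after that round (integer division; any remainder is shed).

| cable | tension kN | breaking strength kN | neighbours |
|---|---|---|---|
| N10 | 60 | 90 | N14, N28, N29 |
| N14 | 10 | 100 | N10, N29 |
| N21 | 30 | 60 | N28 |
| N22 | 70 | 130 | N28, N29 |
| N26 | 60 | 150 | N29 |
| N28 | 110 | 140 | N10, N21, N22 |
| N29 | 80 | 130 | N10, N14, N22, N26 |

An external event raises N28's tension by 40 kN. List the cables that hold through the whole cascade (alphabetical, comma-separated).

Round 1 — N28 at 150 > 140. N28 snaps.
  N28 sheds 150 kN to N10, N21, N22: 50 each.
    N10: 60+50 = 110 > 90
    N21: 30+50 = 80 > 60
    N22: 70+50 = 120 ≤ 130
Round 2 — N10, N21 snap.
  N10 sheds 110 kN to N14, N29: 55 each.
    N14: 10+55 = 65 ≤ 100
    N29: 80+55 = 135 > 130
  N21 sheds 80 kN: no online neighbours, lost.
Round 3 — N29 snaps.
  N29 sheds 135 kN to N14, N22, N26: 45 each.
    N14: 65+45 = 110 > 100
    N22: 120+45 = 165 > 130
    N26: 60+45 = 105 ≤ 150
Round 4 — N14, N22 snap.
  N14 sheds 110 kN: no online neighbours, lost.
  N22 sheds 165 kN: no online neighbours, lost.
No further breaks.

N26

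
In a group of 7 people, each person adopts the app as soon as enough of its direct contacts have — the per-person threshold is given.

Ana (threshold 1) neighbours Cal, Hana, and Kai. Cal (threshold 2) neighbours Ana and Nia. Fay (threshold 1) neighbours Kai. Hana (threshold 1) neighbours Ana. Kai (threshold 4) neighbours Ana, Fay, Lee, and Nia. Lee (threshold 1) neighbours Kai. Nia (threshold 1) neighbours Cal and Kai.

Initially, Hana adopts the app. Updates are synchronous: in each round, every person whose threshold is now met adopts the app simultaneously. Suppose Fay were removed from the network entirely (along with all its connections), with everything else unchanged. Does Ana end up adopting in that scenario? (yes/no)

With Fay removed:
Round 1 — Hana adopts the app (initial).
Round 2 — checking thresholds:
  Ana: 1 of 3 neighbours ≥ 1, adopts the app.
Round 3 — no new adoptions; cascade stops.

yes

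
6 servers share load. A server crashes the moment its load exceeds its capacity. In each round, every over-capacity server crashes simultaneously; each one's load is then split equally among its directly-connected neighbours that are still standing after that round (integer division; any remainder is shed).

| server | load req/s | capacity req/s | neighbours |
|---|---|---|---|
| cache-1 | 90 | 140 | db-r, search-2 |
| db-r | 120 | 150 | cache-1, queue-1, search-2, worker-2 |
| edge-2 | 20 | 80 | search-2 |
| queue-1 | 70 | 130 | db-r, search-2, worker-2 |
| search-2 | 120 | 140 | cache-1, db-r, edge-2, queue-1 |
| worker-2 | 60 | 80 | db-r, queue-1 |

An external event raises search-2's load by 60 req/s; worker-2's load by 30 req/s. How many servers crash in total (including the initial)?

5

Round 1 — search-2 at 180 > 140; worker-2 at 90 > 80. search-2, worker-2 crash.
  search-2 sheds 180 req/s to cache-1, db-r, edge-2, queue-1: 45 each.
    cache-1: 90+45 = 135 ≤ 140
    db-r: 120+45 = 165 > 150
    edge-2: 20+45 = 65 ≤ 80
    queue-1: 70+45 = 115 ≤ 130
  worker-2 sheds 90 req/s to db-r, queue-1: 45 each.
    db-r: 165+45 = 210 > 150
    queue-1: 115+45 = 160 > 130
Round 2 — db-r, queue-1 crash.
  db-r sheds 210 req/s to cache-1: 210 each.
    cache-1: 135+210 = 345 > 140
  queue-1 sheds 160 req/s: no online neighbours, lost.
Round 3 — cache-1 crashes.
  cache-1 sheds 345 req/s: no online neighbours, lost.
No further crashes.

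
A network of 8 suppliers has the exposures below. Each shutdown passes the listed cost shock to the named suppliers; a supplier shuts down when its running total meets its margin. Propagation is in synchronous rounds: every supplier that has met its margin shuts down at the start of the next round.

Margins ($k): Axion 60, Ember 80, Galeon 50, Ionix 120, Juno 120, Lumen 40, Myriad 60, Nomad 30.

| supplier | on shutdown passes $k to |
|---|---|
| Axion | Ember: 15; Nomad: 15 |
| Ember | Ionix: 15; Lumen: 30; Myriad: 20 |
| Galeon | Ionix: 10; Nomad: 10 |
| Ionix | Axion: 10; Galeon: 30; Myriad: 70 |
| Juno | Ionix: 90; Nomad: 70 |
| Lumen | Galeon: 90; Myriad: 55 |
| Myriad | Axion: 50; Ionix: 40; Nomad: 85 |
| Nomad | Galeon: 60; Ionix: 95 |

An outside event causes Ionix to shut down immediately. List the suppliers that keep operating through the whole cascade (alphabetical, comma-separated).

Ember, Juno, Lumen

Round 1 — Ionix shuts down (initial).
  Axion: +10 → 10 < 60
  Galeon: +30 → 30 < 50
  Myriad: +70 → 70 ≥ 60
Round 2 — Myriad shuts down.
  Axion: +50 → 60 ≥ 60
  Nomad: +85 → 85 ≥ 30
Round 3 — Axion, Nomad shut down.
  Ember: +15 → 15 < 80
  Galeon: +60 → 90 ≥ 50
Round 4 — Galeon shuts down.
No further shutdowns.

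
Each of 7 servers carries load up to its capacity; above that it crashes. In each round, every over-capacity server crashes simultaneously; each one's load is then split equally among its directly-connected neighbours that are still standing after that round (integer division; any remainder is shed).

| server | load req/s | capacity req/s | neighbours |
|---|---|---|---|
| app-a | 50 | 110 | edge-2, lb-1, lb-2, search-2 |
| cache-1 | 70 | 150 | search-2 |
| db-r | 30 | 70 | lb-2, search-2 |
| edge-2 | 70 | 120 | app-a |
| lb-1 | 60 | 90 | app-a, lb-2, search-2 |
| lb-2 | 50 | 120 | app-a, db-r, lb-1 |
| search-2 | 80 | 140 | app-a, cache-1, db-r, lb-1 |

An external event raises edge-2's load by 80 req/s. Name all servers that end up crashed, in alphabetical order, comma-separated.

app-a, db-r, edge-2, lb-1, lb-2, search-2

Round 1 — edge-2 at 150 > 120. edge-2 crashes.
  edge-2 sheds 150 req/s to app-a: 150 each.
    app-a: 50+150 = 200 > 110
Round 2 — app-a crashes.
  app-a sheds 200 req/s to lb-1, lb-2, search-2: 66 each (2 lost).
    lb-1: 60+66 = 126 > 90
    lb-2: 50+66 = 116 ≤ 120
    search-2: 80+66 = 146 > 140
Round 3 — lb-1, search-2 crash.
  lb-1 sheds 126 req/s to lb-2: 126 each.
    lb-2: 116+126 = 242 > 120
  search-2 sheds 146 req/s to cache-1, db-r: 73 each.
    cache-1: 70+73 = 143 ≤ 150
    db-r: 30+73 = 103 > 70
Round 4 — db-r, lb-2 crash.
  db-r sheds 103 req/s: no online neighbours, lost.
  lb-2 sheds 242 req/s: no online neighbours, lost.
No further crashes.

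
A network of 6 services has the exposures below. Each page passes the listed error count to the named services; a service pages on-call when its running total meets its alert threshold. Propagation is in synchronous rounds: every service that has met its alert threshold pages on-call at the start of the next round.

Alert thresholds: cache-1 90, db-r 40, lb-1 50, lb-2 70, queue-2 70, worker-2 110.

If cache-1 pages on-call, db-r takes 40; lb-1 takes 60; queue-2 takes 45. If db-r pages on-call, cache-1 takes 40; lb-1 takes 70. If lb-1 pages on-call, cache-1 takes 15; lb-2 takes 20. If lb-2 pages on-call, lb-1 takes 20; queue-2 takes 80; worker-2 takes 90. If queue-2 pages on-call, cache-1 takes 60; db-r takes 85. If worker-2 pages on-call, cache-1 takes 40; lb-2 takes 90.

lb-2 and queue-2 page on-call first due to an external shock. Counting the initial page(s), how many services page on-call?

5

Round 1 — lb-2, queue-2 page on-call (initial).
  cache-1: +60 → 60 < 90
  db-r: +85 → 85 ≥ 40
  lb-1: +20 → 20 < 50
  worker-2: +90 → 90 < 110
Round 2 — db-r pages on-call.
  cache-1: +40 → 100 ≥ 90
  lb-1: +70 → 90 ≥ 50
Round 3 — cache-1, lb-1 page on-call.
No further pages.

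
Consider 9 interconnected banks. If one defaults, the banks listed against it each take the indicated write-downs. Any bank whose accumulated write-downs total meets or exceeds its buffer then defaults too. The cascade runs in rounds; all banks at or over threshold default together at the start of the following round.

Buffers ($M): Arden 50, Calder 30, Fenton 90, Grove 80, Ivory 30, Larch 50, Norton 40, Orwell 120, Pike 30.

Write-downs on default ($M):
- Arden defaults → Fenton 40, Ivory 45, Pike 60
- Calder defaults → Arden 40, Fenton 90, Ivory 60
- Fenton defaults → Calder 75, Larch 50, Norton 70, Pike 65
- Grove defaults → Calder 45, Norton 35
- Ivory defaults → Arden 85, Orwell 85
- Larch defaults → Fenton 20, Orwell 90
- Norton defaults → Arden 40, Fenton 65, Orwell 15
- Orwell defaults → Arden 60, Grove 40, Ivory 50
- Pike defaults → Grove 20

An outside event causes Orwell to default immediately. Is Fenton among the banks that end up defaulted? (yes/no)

Round 1 — Orwell defaults (initial).
  Arden: +60 → 60 ≥ 50
  Grove: +40 → 40 < 80
  Ivory: +50 → 50 ≥ 30
Round 2 — Arden, Ivory default.
  Fenton: +40 → 40 < 90
  Pike: +60 → 60 ≥ 30
Round 3 — Pike defaults.
  Grove: +20 → 60 < 80
No further defaults.

no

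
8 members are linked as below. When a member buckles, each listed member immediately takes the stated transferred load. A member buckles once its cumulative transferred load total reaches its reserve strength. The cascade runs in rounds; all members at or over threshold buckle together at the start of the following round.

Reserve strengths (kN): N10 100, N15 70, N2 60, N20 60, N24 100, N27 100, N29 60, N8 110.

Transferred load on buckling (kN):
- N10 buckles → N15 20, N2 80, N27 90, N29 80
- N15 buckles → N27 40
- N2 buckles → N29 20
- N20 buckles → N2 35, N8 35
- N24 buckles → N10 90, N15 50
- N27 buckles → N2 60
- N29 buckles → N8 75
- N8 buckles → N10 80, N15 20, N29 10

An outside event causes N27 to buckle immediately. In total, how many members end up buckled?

Round 1 — N27 buckles (initial).
  N2: +60 → 60 ≥ 60
Round 2 — N2 buckles.
  N29: +20 → 20 < 60
No further bucklings.

2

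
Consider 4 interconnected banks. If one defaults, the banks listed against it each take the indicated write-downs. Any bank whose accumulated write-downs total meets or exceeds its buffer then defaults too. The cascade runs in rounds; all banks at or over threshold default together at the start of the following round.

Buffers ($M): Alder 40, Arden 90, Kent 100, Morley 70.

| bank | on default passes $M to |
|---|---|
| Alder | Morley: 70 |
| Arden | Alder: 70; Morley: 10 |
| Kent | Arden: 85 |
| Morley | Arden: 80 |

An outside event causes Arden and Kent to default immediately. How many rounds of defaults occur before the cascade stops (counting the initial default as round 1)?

Round 1 — Arden, Kent default (initial).
  Alder: +70 → 70 ≥ 40
  Morley: +10 → 10 < 70
Round 2 — Alder defaults.
  Morley: +70 → 80 ≥ 70
Round 3 — Morley defaults.
No further defaults.

3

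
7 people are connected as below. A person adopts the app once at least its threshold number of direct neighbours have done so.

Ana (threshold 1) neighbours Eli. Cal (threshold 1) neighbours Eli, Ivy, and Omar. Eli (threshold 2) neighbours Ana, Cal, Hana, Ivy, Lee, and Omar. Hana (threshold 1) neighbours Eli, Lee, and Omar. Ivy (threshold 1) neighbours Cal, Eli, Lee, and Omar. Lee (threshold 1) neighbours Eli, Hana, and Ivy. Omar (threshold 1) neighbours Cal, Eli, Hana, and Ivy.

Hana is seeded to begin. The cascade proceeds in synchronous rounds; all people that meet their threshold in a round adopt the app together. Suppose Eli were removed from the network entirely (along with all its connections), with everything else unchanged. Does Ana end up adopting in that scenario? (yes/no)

no

With Eli removed:
Round 1 — Hana adopts the app (initial).
Round 2 — checking thresholds:
  Lee: 1 of 2 neighbours ≥ 1, adopts the app.
  Omar: 1 of 3 neighbours ≥ 1, adopts the app.
Round 3 — checking thresholds:
  Cal: 1 of 2 neighbours ≥ 1, adopts the app.
  Ivy: 2 of 3 neighbours ≥ 1, adopts the app.
Round 4 — no new adoptions; cascade stops.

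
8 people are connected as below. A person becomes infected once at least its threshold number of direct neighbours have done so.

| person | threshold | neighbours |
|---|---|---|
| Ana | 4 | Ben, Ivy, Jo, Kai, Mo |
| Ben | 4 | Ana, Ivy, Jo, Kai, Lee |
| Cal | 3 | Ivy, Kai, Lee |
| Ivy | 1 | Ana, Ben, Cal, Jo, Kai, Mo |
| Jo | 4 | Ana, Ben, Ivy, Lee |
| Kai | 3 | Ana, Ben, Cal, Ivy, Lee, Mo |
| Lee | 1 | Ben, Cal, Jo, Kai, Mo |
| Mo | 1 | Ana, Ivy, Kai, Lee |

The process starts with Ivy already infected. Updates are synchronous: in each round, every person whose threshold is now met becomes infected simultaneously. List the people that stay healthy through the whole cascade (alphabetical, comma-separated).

Ana, Ben, Jo

Round 1 — Ivy becomes infected (initial).
Round 2 — checking thresholds:
  Ana: 1 of 5 neighbours < 4, below threshold.
  Ben: 1 of 5 neighbours < 4, below threshold.
  Cal: 1 of 3 neighbours < 3, below threshold.
  Jo: 1 of 4 neighbours < 4, below threshold.
  Kai: 1 of 6 neighbours < 3, below threshold.
  Mo: 1 of 4 neighbours ≥ 1, becomes infected.
Round 3 — checking thresholds:
  Ana: 2 of 5 neighbours < 4, below threshold.
  Ben: 1 of 5 neighbours < 4, below threshold.
  Cal: 1 of 3 neighbours < 3, below threshold.
  Jo: 1 of 4 neighbours < 4, below threshold.
  Kai: 2 of 6 neighbours < 3, below threshold.
  Lee: 1 of 5 neighbours ≥ 1, becomes infected.
Round 4 — checking thresholds:
  Ana: 2 of 5 neighbours < 4, below threshold.
  Ben: 2 of 5 neighbours < 4, below threshold.
  Cal: 2 of 3 neighbours < 3, below threshold.
  Jo: 2 of 4 neighbours < 4, below threshold.
  Kai: 3 of 6 neighbours ≥ 3, becomes infected.
Round 5 — checking thresholds:
  Ana: 3 of 5 neighbours < 4, below threshold.
  Ben: 3 of 5 neighbours < 4, below threshold.
  Cal: 3 of 3 neighbours ≥ 3, becomes infected.
  Jo: 2 of 4 neighbours < 4, below threshold.
Round 6 — no new infections; cascade stops.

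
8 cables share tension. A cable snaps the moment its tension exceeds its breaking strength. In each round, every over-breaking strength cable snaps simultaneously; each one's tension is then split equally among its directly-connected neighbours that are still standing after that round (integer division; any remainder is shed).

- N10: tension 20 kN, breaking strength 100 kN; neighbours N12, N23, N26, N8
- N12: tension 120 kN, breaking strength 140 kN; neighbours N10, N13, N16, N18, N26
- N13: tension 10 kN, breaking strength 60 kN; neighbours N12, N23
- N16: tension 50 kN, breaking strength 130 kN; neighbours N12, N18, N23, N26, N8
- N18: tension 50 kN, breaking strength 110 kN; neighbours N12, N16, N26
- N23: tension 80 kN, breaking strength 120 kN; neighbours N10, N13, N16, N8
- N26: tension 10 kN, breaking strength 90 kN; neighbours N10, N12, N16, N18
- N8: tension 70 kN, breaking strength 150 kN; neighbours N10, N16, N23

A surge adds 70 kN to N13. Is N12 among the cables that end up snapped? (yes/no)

Round 1 — N13 at 80 > 60. N13 snaps.
  N13 sheds 80 kN to N12, N23: 40 each.
    N12: 120+40 = 160 > 140
    N23: 80+40 = 120 ≤ 120
Round 2 — N12 snaps.
  N12 sheds 160 kN to N10, N16, N18, N26: 40 each.
    N10: 20+40 = 60 ≤ 100
    N16: 50+40 = 90 ≤ 130
    N18: 50+40 = 90 ≤ 110
    N26: 10+40 = 50 ≤ 90
No further breaks.

yes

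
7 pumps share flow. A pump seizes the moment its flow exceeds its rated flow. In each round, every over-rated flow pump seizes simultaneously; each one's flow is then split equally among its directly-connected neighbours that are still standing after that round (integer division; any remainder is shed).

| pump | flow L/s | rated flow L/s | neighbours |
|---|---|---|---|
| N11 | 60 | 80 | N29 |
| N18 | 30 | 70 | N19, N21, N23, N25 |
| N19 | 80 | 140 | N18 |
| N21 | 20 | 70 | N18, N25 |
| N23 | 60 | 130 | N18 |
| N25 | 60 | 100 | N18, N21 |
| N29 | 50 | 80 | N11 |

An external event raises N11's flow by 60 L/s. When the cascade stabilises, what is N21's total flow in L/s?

Round 1 — N11 at 120 > 80. N11 seizes.
  N11 sheds 120 L/s to N29: 120 each.
    N29: 50+120 = 170 > 80
Round 2 — N29 seizes.
  N29 sheds 170 L/s: no online neighbours, lost.
No further seizures.

20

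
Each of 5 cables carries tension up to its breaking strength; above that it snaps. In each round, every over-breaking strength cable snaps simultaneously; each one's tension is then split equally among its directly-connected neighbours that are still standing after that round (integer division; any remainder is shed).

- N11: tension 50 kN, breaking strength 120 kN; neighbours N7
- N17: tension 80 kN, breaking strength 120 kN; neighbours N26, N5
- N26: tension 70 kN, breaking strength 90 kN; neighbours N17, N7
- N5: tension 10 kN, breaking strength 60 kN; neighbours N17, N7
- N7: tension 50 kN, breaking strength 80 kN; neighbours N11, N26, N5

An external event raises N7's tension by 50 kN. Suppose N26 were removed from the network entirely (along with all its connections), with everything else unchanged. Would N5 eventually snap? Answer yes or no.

no

With N26 removed:
Round 1 — N7 at 100 > 80. N7 snaps.
  N7 sheds 100 kN to N11, N5: 50 each.
    N11: 50+50 = 100 ≤ 120
    N5: 10+50 = 60 ≤ 60
No further breaks.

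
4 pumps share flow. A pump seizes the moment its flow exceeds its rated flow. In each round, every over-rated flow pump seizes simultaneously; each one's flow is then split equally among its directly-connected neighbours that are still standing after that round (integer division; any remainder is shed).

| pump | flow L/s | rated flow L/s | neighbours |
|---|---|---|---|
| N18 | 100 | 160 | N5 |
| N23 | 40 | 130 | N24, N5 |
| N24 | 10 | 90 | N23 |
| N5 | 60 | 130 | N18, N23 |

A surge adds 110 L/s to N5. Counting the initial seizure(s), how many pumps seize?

2

Round 1 — N5 at 170 > 130. N5 seizes.
  N5 sheds 170 L/s to N18, N23: 85 each.
    N18: 100+85 = 185 > 160
    N23: 40+85 = 125 ≤ 130
Round 2 — N18 seizes.
  N18 sheds 185 L/s: no online neighbours, lost.
No further seizures.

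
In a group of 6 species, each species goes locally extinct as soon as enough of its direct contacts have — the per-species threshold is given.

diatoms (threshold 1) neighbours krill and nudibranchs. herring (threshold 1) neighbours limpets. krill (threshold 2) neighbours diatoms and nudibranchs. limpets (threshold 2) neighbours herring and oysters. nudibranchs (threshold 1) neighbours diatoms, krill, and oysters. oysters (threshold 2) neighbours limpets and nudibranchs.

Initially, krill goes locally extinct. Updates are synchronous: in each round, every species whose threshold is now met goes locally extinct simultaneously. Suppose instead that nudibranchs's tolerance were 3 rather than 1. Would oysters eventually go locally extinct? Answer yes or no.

no

With nudibranchs's tolerance at 3:
Round 1 — krill goes locally extinct (initial).
Round 2 — checking thresholds:
  diatoms: 1 of 2 neighbours ≥ 1, goes locally extinct.
  nudibranchs: 1 of 3 neighbours < 3, holds.
Round 3 — no new extinctions; cascade stops.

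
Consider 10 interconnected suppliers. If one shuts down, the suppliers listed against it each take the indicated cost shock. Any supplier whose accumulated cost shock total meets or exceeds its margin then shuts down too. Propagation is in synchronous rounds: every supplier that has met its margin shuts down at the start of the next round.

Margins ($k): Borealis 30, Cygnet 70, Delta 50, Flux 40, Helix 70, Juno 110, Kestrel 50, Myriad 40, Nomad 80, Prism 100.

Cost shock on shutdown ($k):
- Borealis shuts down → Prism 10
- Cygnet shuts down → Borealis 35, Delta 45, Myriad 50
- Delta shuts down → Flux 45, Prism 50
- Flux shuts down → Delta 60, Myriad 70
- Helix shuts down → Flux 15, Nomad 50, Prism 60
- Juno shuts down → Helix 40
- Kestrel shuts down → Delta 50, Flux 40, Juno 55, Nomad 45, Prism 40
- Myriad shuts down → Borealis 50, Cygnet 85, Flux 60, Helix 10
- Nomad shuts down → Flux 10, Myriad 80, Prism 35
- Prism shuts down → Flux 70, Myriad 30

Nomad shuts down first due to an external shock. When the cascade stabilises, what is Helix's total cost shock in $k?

Round 1 — Nomad shuts down (initial).
  Flux: +10 → 10 < 40
  Myriad: +80 → 80 ≥ 40
  Prism: +35 → 35 < 100
Round 2 — Myriad shuts down.
  Borealis: +50 → 50 ≥ 30
  Cygnet: +85 → 85 ≥ 70
  Flux: +60 → 70 ≥ 40
  Helix: +10 → 10 < 70
Round 3 — Borealis, Cygnet, Flux shut down.
  Delta: +45+60 → 105 ≥ 50
  Prism: +10 → 45 < 100
Round 4 — Delta shuts down.
  Prism: +50 → 95 < 100
No further shutdowns.

10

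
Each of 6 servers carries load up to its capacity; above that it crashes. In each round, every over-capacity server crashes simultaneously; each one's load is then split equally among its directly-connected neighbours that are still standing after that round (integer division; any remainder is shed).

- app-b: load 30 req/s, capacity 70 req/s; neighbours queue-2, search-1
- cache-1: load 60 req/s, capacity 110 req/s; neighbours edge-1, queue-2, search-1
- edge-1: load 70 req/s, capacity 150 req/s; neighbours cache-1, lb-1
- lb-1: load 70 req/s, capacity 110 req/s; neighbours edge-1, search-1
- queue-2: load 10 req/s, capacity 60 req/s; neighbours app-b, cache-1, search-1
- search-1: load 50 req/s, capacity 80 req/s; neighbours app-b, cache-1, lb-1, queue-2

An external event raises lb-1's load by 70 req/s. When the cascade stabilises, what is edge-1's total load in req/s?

140

Round 1 — lb-1 at 140 > 110. lb-1 crashes.
  lb-1 sheds 140 req/s to edge-1, search-1: 70 each.
    edge-1: 70+70 = 140 ≤ 150
    search-1: 50+70 = 120 > 80
Round 2 — search-1 crashes.
  search-1 sheds 120 req/s to app-b, cache-1, queue-2: 40 each.
    app-b: 30+40 = 70 ≤ 70
    cache-1: 60+40 = 100 ≤ 110
    queue-2: 10+40 = 50 ≤ 60
No further crashes.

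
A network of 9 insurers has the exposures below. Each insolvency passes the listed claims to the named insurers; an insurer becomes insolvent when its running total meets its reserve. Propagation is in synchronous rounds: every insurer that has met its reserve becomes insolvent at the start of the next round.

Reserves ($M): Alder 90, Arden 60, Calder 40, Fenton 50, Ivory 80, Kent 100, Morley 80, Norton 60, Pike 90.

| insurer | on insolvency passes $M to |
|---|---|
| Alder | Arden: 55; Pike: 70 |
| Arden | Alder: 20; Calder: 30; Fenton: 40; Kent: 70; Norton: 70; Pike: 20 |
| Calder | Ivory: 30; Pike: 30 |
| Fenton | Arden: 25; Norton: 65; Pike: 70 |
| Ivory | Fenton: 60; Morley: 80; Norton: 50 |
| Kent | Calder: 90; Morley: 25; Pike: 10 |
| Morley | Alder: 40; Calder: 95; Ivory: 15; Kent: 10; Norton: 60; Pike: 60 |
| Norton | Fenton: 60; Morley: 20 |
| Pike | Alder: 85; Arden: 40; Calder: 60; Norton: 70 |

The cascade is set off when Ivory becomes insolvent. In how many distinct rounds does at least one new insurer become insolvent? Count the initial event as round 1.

Round 1 — Ivory becomes insolvent (initial).
  Fenton: +60 → 60 ≥ 50
  Morley: +80 → 80 ≥ 80
  Norton: +50 → 50 < 60
Round 2 — Fenton, Morley become insolvent.
  Alder: +40 → 40 < 90
  Arden: +25 → 25 < 60
  Calder: +95 → 95 ≥ 40
  Kent: +10 → 10 < 100
  Norton: +65+60 → 175 ≥ 60
  Pike: +70+60 → 130 ≥ 90
Round 3 — Calder, Norton, Pike become insolvent.
  Alder: +85 → 125 ≥ 90
  Arden: +40 → 65 ≥ 60
Round 4 — Alder, Arden become insolvent.
  Kent: +70 → 80 < 100
No further insolvencies.

4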